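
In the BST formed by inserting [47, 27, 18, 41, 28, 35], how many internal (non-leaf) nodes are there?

Tree built from: [47, 27, 18, 41, 28, 35]
Tree (level-order array): [47, 27, None, 18, 41, None, None, 28, None, None, 35]
Rule: An internal node has at least one child.
Per-node child counts:
  node 47: 1 child(ren)
  node 27: 2 child(ren)
  node 18: 0 child(ren)
  node 41: 1 child(ren)
  node 28: 1 child(ren)
  node 35: 0 child(ren)
Matching nodes: [47, 27, 41, 28]
Count of internal (non-leaf) nodes: 4


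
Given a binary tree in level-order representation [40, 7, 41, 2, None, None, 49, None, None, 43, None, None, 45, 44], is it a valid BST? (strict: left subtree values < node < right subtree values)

Level-order array: [40, 7, 41, 2, None, None, 49, None, None, 43, None, None, 45, 44]
Validate using subtree bounds (lo, hi): at each node, require lo < value < hi,
then recurse left with hi=value and right with lo=value.
Preorder trace (stopping at first violation):
  at node 40 with bounds (-inf, +inf): OK
  at node 7 with bounds (-inf, 40): OK
  at node 2 with bounds (-inf, 7): OK
  at node 41 with bounds (40, +inf): OK
  at node 49 with bounds (41, +inf): OK
  at node 43 with bounds (41, 49): OK
  at node 45 with bounds (43, 49): OK
  at node 44 with bounds (43, 45): OK
No violation found at any node.
Result: Valid BST


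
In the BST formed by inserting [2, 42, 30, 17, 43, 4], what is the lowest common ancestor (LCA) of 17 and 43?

Tree insertion order: [2, 42, 30, 17, 43, 4]
Tree (level-order array): [2, None, 42, 30, 43, 17, None, None, None, 4]
In a BST, the LCA of p=17, q=43 is the first node v on the
root-to-leaf path with p <= v <= q (go left if both < v, right if both > v).
Walk from root:
  at 2: both 17 and 43 > 2, go right
  at 42: 17 <= 42 <= 43, this is the LCA
LCA = 42


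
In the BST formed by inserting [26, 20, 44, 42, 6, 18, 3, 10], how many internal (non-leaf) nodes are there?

Tree built from: [26, 20, 44, 42, 6, 18, 3, 10]
Tree (level-order array): [26, 20, 44, 6, None, 42, None, 3, 18, None, None, None, None, 10]
Rule: An internal node has at least one child.
Per-node child counts:
  node 26: 2 child(ren)
  node 20: 1 child(ren)
  node 6: 2 child(ren)
  node 3: 0 child(ren)
  node 18: 1 child(ren)
  node 10: 0 child(ren)
  node 44: 1 child(ren)
  node 42: 0 child(ren)
Matching nodes: [26, 20, 6, 18, 44]
Count of internal (non-leaf) nodes: 5


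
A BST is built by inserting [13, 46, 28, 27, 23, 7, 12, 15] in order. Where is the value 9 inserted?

Starting tree (level order): [13, 7, 46, None, 12, 28, None, None, None, 27, None, 23, None, 15]
Insertion path: 13 -> 7 -> 12
Result: insert 9 as left child of 12
Final tree (level order): [13, 7, 46, None, 12, 28, None, 9, None, 27, None, None, None, 23, None, 15]


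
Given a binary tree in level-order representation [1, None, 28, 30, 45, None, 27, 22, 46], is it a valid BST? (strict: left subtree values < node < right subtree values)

Level-order array: [1, None, 28, 30, 45, None, 27, 22, 46]
Validate using subtree bounds (lo, hi): at each node, require lo < value < hi,
then recurse left with hi=value and right with lo=value.
Preorder trace (stopping at first violation):
  at node 1 with bounds (-inf, +inf): OK
  at node 28 with bounds (1, +inf): OK
  at node 30 with bounds (1, 28): VIOLATION
Node 30 violates its bound: not (1 < 30 < 28).
Result: Not a valid BST


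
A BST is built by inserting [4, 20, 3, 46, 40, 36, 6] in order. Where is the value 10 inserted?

Starting tree (level order): [4, 3, 20, None, None, 6, 46, None, None, 40, None, 36]
Insertion path: 4 -> 20 -> 6
Result: insert 10 as right child of 6
Final tree (level order): [4, 3, 20, None, None, 6, 46, None, 10, 40, None, None, None, 36]


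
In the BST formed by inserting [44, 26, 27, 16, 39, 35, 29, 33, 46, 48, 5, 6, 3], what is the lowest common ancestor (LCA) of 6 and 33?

Tree insertion order: [44, 26, 27, 16, 39, 35, 29, 33, 46, 48, 5, 6, 3]
Tree (level-order array): [44, 26, 46, 16, 27, None, 48, 5, None, None, 39, None, None, 3, 6, 35, None, None, None, None, None, 29, None, None, 33]
In a BST, the LCA of p=6, q=33 is the first node v on the
root-to-leaf path with p <= v <= q (go left if both < v, right if both > v).
Walk from root:
  at 44: both 6 and 33 < 44, go left
  at 26: 6 <= 26 <= 33, this is the LCA
LCA = 26


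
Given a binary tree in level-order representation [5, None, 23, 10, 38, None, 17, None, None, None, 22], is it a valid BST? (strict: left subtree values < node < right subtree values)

Level-order array: [5, None, 23, 10, 38, None, 17, None, None, None, 22]
Validate using subtree bounds (lo, hi): at each node, require lo < value < hi,
then recurse left with hi=value and right with lo=value.
Preorder trace (stopping at first violation):
  at node 5 with bounds (-inf, +inf): OK
  at node 23 with bounds (5, +inf): OK
  at node 10 with bounds (5, 23): OK
  at node 17 with bounds (10, 23): OK
  at node 22 with bounds (17, 23): OK
  at node 38 with bounds (23, +inf): OK
No violation found at any node.
Result: Valid BST


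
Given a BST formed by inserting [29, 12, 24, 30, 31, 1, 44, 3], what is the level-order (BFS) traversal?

Tree insertion order: [29, 12, 24, 30, 31, 1, 44, 3]
Tree (level-order array): [29, 12, 30, 1, 24, None, 31, None, 3, None, None, None, 44]
BFS from the root, enqueuing left then right child of each popped node:
  queue [29] -> pop 29, enqueue [12, 30], visited so far: [29]
  queue [12, 30] -> pop 12, enqueue [1, 24], visited so far: [29, 12]
  queue [30, 1, 24] -> pop 30, enqueue [31], visited so far: [29, 12, 30]
  queue [1, 24, 31] -> pop 1, enqueue [3], visited so far: [29, 12, 30, 1]
  queue [24, 31, 3] -> pop 24, enqueue [none], visited so far: [29, 12, 30, 1, 24]
  queue [31, 3] -> pop 31, enqueue [44], visited so far: [29, 12, 30, 1, 24, 31]
  queue [3, 44] -> pop 3, enqueue [none], visited so far: [29, 12, 30, 1, 24, 31, 3]
  queue [44] -> pop 44, enqueue [none], visited so far: [29, 12, 30, 1, 24, 31, 3, 44]
Result: [29, 12, 30, 1, 24, 31, 3, 44]


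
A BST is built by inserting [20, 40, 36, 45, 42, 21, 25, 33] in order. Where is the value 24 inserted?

Starting tree (level order): [20, None, 40, 36, 45, 21, None, 42, None, None, 25, None, None, None, 33]
Insertion path: 20 -> 40 -> 36 -> 21 -> 25
Result: insert 24 as left child of 25
Final tree (level order): [20, None, 40, 36, 45, 21, None, 42, None, None, 25, None, None, 24, 33]


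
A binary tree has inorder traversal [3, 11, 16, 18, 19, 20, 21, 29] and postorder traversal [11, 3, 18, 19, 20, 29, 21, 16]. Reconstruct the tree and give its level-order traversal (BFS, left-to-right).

Inorder:   [3, 11, 16, 18, 19, 20, 21, 29]
Postorder: [11, 3, 18, 19, 20, 29, 21, 16]
Algorithm: postorder visits root last, so walk postorder right-to-left;
each value is the root of the current inorder slice — split it at that
value, recurse on the right subtree first, then the left.
Recursive splits:
  root=16; inorder splits into left=[3, 11], right=[18, 19, 20, 21, 29]
  root=21; inorder splits into left=[18, 19, 20], right=[29]
  root=29; inorder splits into left=[], right=[]
  root=20; inorder splits into left=[18, 19], right=[]
  root=19; inorder splits into left=[18], right=[]
  root=18; inorder splits into left=[], right=[]
  root=3; inorder splits into left=[], right=[11]
  root=11; inorder splits into left=[], right=[]
Reconstructed level-order: [16, 3, 21, 11, 20, 29, 19, 18]


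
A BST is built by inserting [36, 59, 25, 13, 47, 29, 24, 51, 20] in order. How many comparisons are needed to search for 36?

Search path for 36: 36
Found: True
Comparisons: 1


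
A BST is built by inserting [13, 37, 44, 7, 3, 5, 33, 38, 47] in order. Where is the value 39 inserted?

Starting tree (level order): [13, 7, 37, 3, None, 33, 44, None, 5, None, None, 38, 47]
Insertion path: 13 -> 37 -> 44 -> 38
Result: insert 39 as right child of 38
Final tree (level order): [13, 7, 37, 3, None, 33, 44, None, 5, None, None, 38, 47, None, None, None, 39]


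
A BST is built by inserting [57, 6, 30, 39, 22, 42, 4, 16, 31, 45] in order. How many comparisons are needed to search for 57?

Search path for 57: 57
Found: True
Comparisons: 1


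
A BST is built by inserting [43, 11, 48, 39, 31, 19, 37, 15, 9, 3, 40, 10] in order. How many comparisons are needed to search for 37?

Search path for 37: 43 -> 11 -> 39 -> 31 -> 37
Found: True
Comparisons: 5


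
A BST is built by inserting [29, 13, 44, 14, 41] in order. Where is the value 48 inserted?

Starting tree (level order): [29, 13, 44, None, 14, 41]
Insertion path: 29 -> 44
Result: insert 48 as right child of 44
Final tree (level order): [29, 13, 44, None, 14, 41, 48]


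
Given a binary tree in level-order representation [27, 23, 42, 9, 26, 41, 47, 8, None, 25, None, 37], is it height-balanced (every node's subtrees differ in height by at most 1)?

Tree (level-order array): [27, 23, 42, 9, 26, 41, 47, 8, None, 25, None, 37]
Definition: a tree is height-balanced if, at every node, |h(left) - h(right)| <= 1 (empty subtree has height -1).
Bottom-up per-node check:
  node 8: h_left=-1, h_right=-1, diff=0 [OK], height=0
  node 9: h_left=0, h_right=-1, diff=1 [OK], height=1
  node 25: h_left=-1, h_right=-1, diff=0 [OK], height=0
  node 26: h_left=0, h_right=-1, diff=1 [OK], height=1
  node 23: h_left=1, h_right=1, diff=0 [OK], height=2
  node 37: h_left=-1, h_right=-1, diff=0 [OK], height=0
  node 41: h_left=0, h_right=-1, diff=1 [OK], height=1
  node 47: h_left=-1, h_right=-1, diff=0 [OK], height=0
  node 42: h_left=1, h_right=0, diff=1 [OK], height=2
  node 27: h_left=2, h_right=2, diff=0 [OK], height=3
All nodes satisfy the balance condition.
Result: Balanced


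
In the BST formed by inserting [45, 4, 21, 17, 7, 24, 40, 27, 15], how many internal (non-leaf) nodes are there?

Tree built from: [45, 4, 21, 17, 7, 24, 40, 27, 15]
Tree (level-order array): [45, 4, None, None, 21, 17, 24, 7, None, None, 40, None, 15, 27]
Rule: An internal node has at least one child.
Per-node child counts:
  node 45: 1 child(ren)
  node 4: 1 child(ren)
  node 21: 2 child(ren)
  node 17: 1 child(ren)
  node 7: 1 child(ren)
  node 15: 0 child(ren)
  node 24: 1 child(ren)
  node 40: 1 child(ren)
  node 27: 0 child(ren)
Matching nodes: [45, 4, 21, 17, 7, 24, 40]
Count of internal (non-leaf) nodes: 7


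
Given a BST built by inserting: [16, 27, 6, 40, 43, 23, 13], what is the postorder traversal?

Tree insertion order: [16, 27, 6, 40, 43, 23, 13]
Tree (level-order array): [16, 6, 27, None, 13, 23, 40, None, None, None, None, None, 43]
Postorder traversal: [13, 6, 23, 43, 40, 27, 16]


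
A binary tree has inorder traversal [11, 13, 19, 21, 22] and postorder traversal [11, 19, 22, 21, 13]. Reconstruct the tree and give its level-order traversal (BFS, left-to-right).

Inorder:   [11, 13, 19, 21, 22]
Postorder: [11, 19, 22, 21, 13]
Algorithm: postorder visits root last, so walk postorder right-to-left;
each value is the root of the current inorder slice — split it at that
value, recurse on the right subtree first, then the left.
Recursive splits:
  root=13; inorder splits into left=[11], right=[19, 21, 22]
  root=21; inorder splits into left=[19], right=[22]
  root=22; inorder splits into left=[], right=[]
  root=19; inorder splits into left=[], right=[]
  root=11; inorder splits into left=[], right=[]
Reconstructed level-order: [13, 11, 21, 19, 22]


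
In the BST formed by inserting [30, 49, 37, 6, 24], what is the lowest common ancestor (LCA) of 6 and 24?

Tree insertion order: [30, 49, 37, 6, 24]
Tree (level-order array): [30, 6, 49, None, 24, 37]
In a BST, the LCA of p=6, q=24 is the first node v on the
root-to-leaf path with p <= v <= q (go left if both < v, right if both > v).
Walk from root:
  at 30: both 6 and 24 < 30, go left
  at 6: 6 <= 6 <= 24, this is the LCA
LCA = 6


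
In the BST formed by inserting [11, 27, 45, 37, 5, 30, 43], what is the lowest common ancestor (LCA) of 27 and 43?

Tree insertion order: [11, 27, 45, 37, 5, 30, 43]
Tree (level-order array): [11, 5, 27, None, None, None, 45, 37, None, 30, 43]
In a BST, the LCA of p=27, q=43 is the first node v on the
root-to-leaf path with p <= v <= q (go left if both < v, right if both > v).
Walk from root:
  at 11: both 27 and 43 > 11, go right
  at 27: 27 <= 27 <= 43, this is the LCA
LCA = 27


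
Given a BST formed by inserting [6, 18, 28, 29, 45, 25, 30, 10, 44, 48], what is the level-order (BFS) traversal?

Tree insertion order: [6, 18, 28, 29, 45, 25, 30, 10, 44, 48]
Tree (level-order array): [6, None, 18, 10, 28, None, None, 25, 29, None, None, None, 45, 30, 48, None, 44]
BFS from the root, enqueuing left then right child of each popped node:
  queue [6] -> pop 6, enqueue [18], visited so far: [6]
  queue [18] -> pop 18, enqueue [10, 28], visited so far: [6, 18]
  queue [10, 28] -> pop 10, enqueue [none], visited so far: [6, 18, 10]
  queue [28] -> pop 28, enqueue [25, 29], visited so far: [6, 18, 10, 28]
  queue [25, 29] -> pop 25, enqueue [none], visited so far: [6, 18, 10, 28, 25]
  queue [29] -> pop 29, enqueue [45], visited so far: [6, 18, 10, 28, 25, 29]
  queue [45] -> pop 45, enqueue [30, 48], visited so far: [6, 18, 10, 28, 25, 29, 45]
  queue [30, 48] -> pop 30, enqueue [44], visited so far: [6, 18, 10, 28, 25, 29, 45, 30]
  queue [48, 44] -> pop 48, enqueue [none], visited so far: [6, 18, 10, 28, 25, 29, 45, 30, 48]
  queue [44] -> pop 44, enqueue [none], visited so far: [6, 18, 10, 28, 25, 29, 45, 30, 48, 44]
Result: [6, 18, 10, 28, 25, 29, 45, 30, 48, 44]


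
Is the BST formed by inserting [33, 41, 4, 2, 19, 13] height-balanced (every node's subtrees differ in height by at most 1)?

Tree (level-order array): [33, 4, 41, 2, 19, None, None, None, None, 13]
Definition: a tree is height-balanced if, at every node, |h(left) - h(right)| <= 1 (empty subtree has height -1).
Bottom-up per-node check:
  node 2: h_left=-1, h_right=-1, diff=0 [OK], height=0
  node 13: h_left=-1, h_right=-1, diff=0 [OK], height=0
  node 19: h_left=0, h_right=-1, diff=1 [OK], height=1
  node 4: h_left=0, h_right=1, diff=1 [OK], height=2
  node 41: h_left=-1, h_right=-1, diff=0 [OK], height=0
  node 33: h_left=2, h_right=0, diff=2 [FAIL (|2-0|=2 > 1)], height=3
Node 33 violates the condition: |2 - 0| = 2 > 1.
Result: Not balanced


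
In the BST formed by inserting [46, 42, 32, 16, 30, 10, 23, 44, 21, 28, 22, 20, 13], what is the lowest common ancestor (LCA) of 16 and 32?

Tree insertion order: [46, 42, 32, 16, 30, 10, 23, 44, 21, 28, 22, 20, 13]
Tree (level-order array): [46, 42, None, 32, 44, 16, None, None, None, 10, 30, None, 13, 23, None, None, None, 21, 28, 20, 22]
In a BST, the LCA of p=16, q=32 is the first node v on the
root-to-leaf path with p <= v <= q (go left if both < v, right if both > v).
Walk from root:
  at 46: both 16 and 32 < 46, go left
  at 42: both 16 and 32 < 42, go left
  at 32: 16 <= 32 <= 32, this is the LCA
LCA = 32


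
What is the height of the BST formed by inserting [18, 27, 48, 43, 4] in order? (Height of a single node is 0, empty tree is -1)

Insertion order: [18, 27, 48, 43, 4]
Tree (level-order array): [18, 4, 27, None, None, None, 48, 43]
Compute height bottom-up (empty subtree = -1):
  height(4) = 1 + max(-1, -1) = 0
  height(43) = 1 + max(-1, -1) = 0
  height(48) = 1 + max(0, -1) = 1
  height(27) = 1 + max(-1, 1) = 2
  height(18) = 1 + max(0, 2) = 3
Height = 3


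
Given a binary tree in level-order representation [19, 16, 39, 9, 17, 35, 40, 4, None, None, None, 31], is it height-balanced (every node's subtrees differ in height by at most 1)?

Tree (level-order array): [19, 16, 39, 9, 17, 35, 40, 4, None, None, None, 31]
Definition: a tree is height-balanced if, at every node, |h(left) - h(right)| <= 1 (empty subtree has height -1).
Bottom-up per-node check:
  node 4: h_left=-1, h_right=-1, diff=0 [OK], height=0
  node 9: h_left=0, h_right=-1, diff=1 [OK], height=1
  node 17: h_left=-1, h_right=-1, diff=0 [OK], height=0
  node 16: h_left=1, h_right=0, diff=1 [OK], height=2
  node 31: h_left=-1, h_right=-1, diff=0 [OK], height=0
  node 35: h_left=0, h_right=-1, diff=1 [OK], height=1
  node 40: h_left=-1, h_right=-1, diff=0 [OK], height=0
  node 39: h_left=1, h_right=0, diff=1 [OK], height=2
  node 19: h_left=2, h_right=2, diff=0 [OK], height=3
All nodes satisfy the balance condition.
Result: Balanced


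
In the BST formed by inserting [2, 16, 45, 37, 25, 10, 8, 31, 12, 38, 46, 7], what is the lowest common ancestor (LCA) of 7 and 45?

Tree insertion order: [2, 16, 45, 37, 25, 10, 8, 31, 12, 38, 46, 7]
Tree (level-order array): [2, None, 16, 10, 45, 8, 12, 37, 46, 7, None, None, None, 25, 38, None, None, None, None, None, 31]
In a BST, the LCA of p=7, q=45 is the first node v on the
root-to-leaf path with p <= v <= q (go left if both < v, right if both > v).
Walk from root:
  at 2: both 7 and 45 > 2, go right
  at 16: 7 <= 16 <= 45, this is the LCA
LCA = 16


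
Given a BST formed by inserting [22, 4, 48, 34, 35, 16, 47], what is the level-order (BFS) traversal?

Tree insertion order: [22, 4, 48, 34, 35, 16, 47]
Tree (level-order array): [22, 4, 48, None, 16, 34, None, None, None, None, 35, None, 47]
BFS from the root, enqueuing left then right child of each popped node:
  queue [22] -> pop 22, enqueue [4, 48], visited so far: [22]
  queue [4, 48] -> pop 4, enqueue [16], visited so far: [22, 4]
  queue [48, 16] -> pop 48, enqueue [34], visited so far: [22, 4, 48]
  queue [16, 34] -> pop 16, enqueue [none], visited so far: [22, 4, 48, 16]
  queue [34] -> pop 34, enqueue [35], visited so far: [22, 4, 48, 16, 34]
  queue [35] -> pop 35, enqueue [47], visited so far: [22, 4, 48, 16, 34, 35]
  queue [47] -> pop 47, enqueue [none], visited so far: [22, 4, 48, 16, 34, 35, 47]
Result: [22, 4, 48, 16, 34, 35, 47]


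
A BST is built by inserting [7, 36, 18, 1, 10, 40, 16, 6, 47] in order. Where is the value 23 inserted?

Starting tree (level order): [7, 1, 36, None, 6, 18, 40, None, None, 10, None, None, 47, None, 16]
Insertion path: 7 -> 36 -> 18
Result: insert 23 as right child of 18
Final tree (level order): [7, 1, 36, None, 6, 18, 40, None, None, 10, 23, None, 47, None, 16]


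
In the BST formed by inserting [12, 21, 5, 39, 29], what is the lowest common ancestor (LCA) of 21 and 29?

Tree insertion order: [12, 21, 5, 39, 29]
Tree (level-order array): [12, 5, 21, None, None, None, 39, 29]
In a BST, the LCA of p=21, q=29 is the first node v on the
root-to-leaf path with p <= v <= q (go left if both < v, right if both > v).
Walk from root:
  at 12: both 21 and 29 > 12, go right
  at 21: 21 <= 21 <= 29, this is the LCA
LCA = 21


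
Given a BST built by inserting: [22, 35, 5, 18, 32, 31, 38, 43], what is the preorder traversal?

Tree insertion order: [22, 35, 5, 18, 32, 31, 38, 43]
Tree (level-order array): [22, 5, 35, None, 18, 32, 38, None, None, 31, None, None, 43]
Preorder traversal: [22, 5, 18, 35, 32, 31, 38, 43]


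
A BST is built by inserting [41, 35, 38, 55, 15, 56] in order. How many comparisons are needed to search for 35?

Search path for 35: 41 -> 35
Found: True
Comparisons: 2


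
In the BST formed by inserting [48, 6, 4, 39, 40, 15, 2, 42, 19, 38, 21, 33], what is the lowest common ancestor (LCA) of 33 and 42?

Tree insertion order: [48, 6, 4, 39, 40, 15, 2, 42, 19, 38, 21, 33]
Tree (level-order array): [48, 6, None, 4, 39, 2, None, 15, 40, None, None, None, 19, None, 42, None, 38, None, None, 21, None, None, 33]
In a BST, the LCA of p=33, q=42 is the first node v on the
root-to-leaf path with p <= v <= q (go left if both < v, right if both > v).
Walk from root:
  at 48: both 33 and 42 < 48, go left
  at 6: both 33 and 42 > 6, go right
  at 39: 33 <= 39 <= 42, this is the LCA
LCA = 39


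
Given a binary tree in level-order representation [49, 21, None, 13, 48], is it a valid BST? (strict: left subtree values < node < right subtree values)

Level-order array: [49, 21, None, 13, 48]
Validate using subtree bounds (lo, hi): at each node, require lo < value < hi,
then recurse left with hi=value and right with lo=value.
Preorder trace (stopping at first violation):
  at node 49 with bounds (-inf, +inf): OK
  at node 21 with bounds (-inf, 49): OK
  at node 13 with bounds (-inf, 21): OK
  at node 48 with bounds (21, 49): OK
No violation found at any node.
Result: Valid BST


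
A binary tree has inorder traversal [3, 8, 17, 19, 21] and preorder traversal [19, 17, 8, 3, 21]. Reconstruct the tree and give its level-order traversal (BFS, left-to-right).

Inorder:  [3, 8, 17, 19, 21]
Preorder: [19, 17, 8, 3, 21]
Algorithm: preorder visits root first, so consume preorder in order;
for each root, split the current inorder slice at that value into
left-subtree inorder and right-subtree inorder, then recurse.
Recursive splits:
  root=19; inorder splits into left=[3, 8, 17], right=[21]
  root=17; inorder splits into left=[3, 8], right=[]
  root=8; inorder splits into left=[3], right=[]
  root=3; inorder splits into left=[], right=[]
  root=21; inorder splits into left=[], right=[]
Reconstructed level-order: [19, 17, 21, 8, 3]


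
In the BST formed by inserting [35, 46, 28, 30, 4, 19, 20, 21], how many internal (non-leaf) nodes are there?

Tree built from: [35, 46, 28, 30, 4, 19, 20, 21]
Tree (level-order array): [35, 28, 46, 4, 30, None, None, None, 19, None, None, None, 20, None, 21]
Rule: An internal node has at least one child.
Per-node child counts:
  node 35: 2 child(ren)
  node 28: 2 child(ren)
  node 4: 1 child(ren)
  node 19: 1 child(ren)
  node 20: 1 child(ren)
  node 21: 0 child(ren)
  node 30: 0 child(ren)
  node 46: 0 child(ren)
Matching nodes: [35, 28, 4, 19, 20]
Count of internal (non-leaf) nodes: 5


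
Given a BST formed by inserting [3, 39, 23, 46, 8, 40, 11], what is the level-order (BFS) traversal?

Tree insertion order: [3, 39, 23, 46, 8, 40, 11]
Tree (level-order array): [3, None, 39, 23, 46, 8, None, 40, None, None, 11]
BFS from the root, enqueuing left then right child of each popped node:
  queue [3] -> pop 3, enqueue [39], visited so far: [3]
  queue [39] -> pop 39, enqueue [23, 46], visited so far: [3, 39]
  queue [23, 46] -> pop 23, enqueue [8], visited so far: [3, 39, 23]
  queue [46, 8] -> pop 46, enqueue [40], visited so far: [3, 39, 23, 46]
  queue [8, 40] -> pop 8, enqueue [11], visited so far: [3, 39, 23, 46, 8]
  queue [40, 11] -> pop 40, enqueue [none], visited so far: [3, 39, 23, 46, 8, 40]
  queue [11] -> pop 11, enqueue [none], visited so far: [3, 39, 23, 46, 8, 40, 11]
Result: [3, 39, 23, 46, 8, 40, 11]


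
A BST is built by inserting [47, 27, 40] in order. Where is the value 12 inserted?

Starting tree (level order): [47, 27, None, None, 40]
Insertion path: 47 -> 27
Result: insert 12 as left child of 27
Final tree (level order): [47, 27, None, 12, 40]


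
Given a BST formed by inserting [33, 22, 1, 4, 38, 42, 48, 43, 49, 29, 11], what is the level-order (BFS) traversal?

Tree insertion order: [33, 22, 1, 4, 38, 42, 48, 43, 49, 29, 11]
Tree (level-order array): [33, 22, 38, 1, 29, None, 42, None, 4, None, None, None, 48, None, 11, 43, 49]
BFS from the root, enqueuing left then right child of each popped node:
  queue [33] -> pop 33, enqueue [22, 38], visited so far: [33]
  queue [22, 38] -> pop 22, enqueue [1, 29], visited so far: [33, 22]
  queue [38, 1, 29] -> pop 38, enqueue [42], visited so far: [33, 22, 38]
  queue [1, 29, 42] -> pop 1, enqueue [4], visited so far: [33, 22, 38, 1]
  queue [29, 42, 4] -> pop 29, enqueue [none], visited so far: [33, 22, 38, 1, 29]
  queue [42, 4] -> pop 42, enqueue [48], visited so far: [33, 22, 38, 1, 29, 42]
  queue [4, 48] -> pop 4, enqueue [11], visited so far: [33, 22, 38, 1, 29, 42, 4]
  queue [48, 11] -> pop 48, enqueue [43, 49], visited so far: [33, 22, 38, 1, 29, 42, 4, 48]
  queue [11, 43, 49] -> pop 11, enqueue [none], visited so far: [33, 22, 38, 1, 29, 42, 4, 48, 11]
  queue [43, 49] -> pop 43, enqueue [none], visited so far: [33, 22, 38, 1, 29, 42, 4, 48, 11, 43]
  queue [49] -> pop 49, enqueue [none], visited so far: [33, 22, 38, 1, 29, 42, 4, 48, 11, 43, 49]
Result: [33, 22, 38, 1, 29, 42, 4, 48, 11, 43, 49]


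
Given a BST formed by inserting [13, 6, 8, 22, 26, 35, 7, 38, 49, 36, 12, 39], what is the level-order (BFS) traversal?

Tree insertion order: [13, 6, 8, 22, 26, 35, 7, 38, 49, 36, 12, 39]
Tree (level-order array): [13, 6, 22, None, 8, None, 26, 7, 12, None, 35, None, None, None, None, None, 38, 36, 49, None, None, 39]
BFS from the root, enqueuing left then right child of each popped node:
  queue [13] -> pop 13, enqueue [6, 22], visited so far: [13]
  queue [6, 22] -> pop 6, enqueue [8], visited so far: [13, 6]
  queue [22, 8] -> pop 22, enqueue [26], visited so far: [13, 6, 22]
  queue [8, 26] -> pop 8, enqueue [7, 12], visited so far: [13, 6, 22, 8]
  queue [26, 7, 12] -> pop 26, enqueue [35], visited so far: [13, 6, 22, 8, 26]
  queue [7, 12, 35] -> pop 7, enqueue [none], visited so far: [13, 6, 22, 8, 26, 7]
  queue [12, 35] -> pop 12, enqueue [none], visited so far: [13, 6, 22, 8, 26, 7, 12]
  queue [35] -> pop 35, enqueue [38], visited so far: [13, 6, 22, 8, 26, 7, 12, 35]
  queue [38] -> pop 38, enqueue [36, 49], visited so far: [13, 6, 22, 8, 26, 7, 12, 35, 38]
  queue [36, 49] -> pop 36, enqueue [none], visited so far: [13, 6, 22, 8, 26, 7, 12, 35, 38, 36]
  queue [49] -> pop 49, enqueue [39], visited so far: [13, 6, 22, 8, 26, 7, 12, 35, 38, 36, 49]
  queue [39] -> pop 39, enqueue [none], visited so far: [13, 6, 22, 8, 26, 7, 12, 35, 38, 36, 49, 39]
Result: [13, 6, 22, 8, 26, 7, 12, 35, 38, 36, 49, 39]


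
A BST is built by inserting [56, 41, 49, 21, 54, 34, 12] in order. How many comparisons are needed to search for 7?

Search path for 7: 56 -> 41 -> 21 -> 12
Found: False
Comparisons: 4


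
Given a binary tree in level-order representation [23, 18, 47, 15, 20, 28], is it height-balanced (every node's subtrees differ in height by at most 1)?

Tree (level-order array): [23, 18, 47, 15, 20, 28]
Definition: a tree is height-balanced if, at every node, |h(left) - h(right)| <= 1 (empty subtree has height -1).
Bottom-up per-node check:
  node 15: h_left=-1, h_right=-1, diff=0 [OK], height=0
  node 20: h_left=-1, h_right=-1, diff=0 [OK], height=0
  node 18: h_left=0, h_right=0, diff=0 [OK], height=1
  node 28: h_left=-1, h_right=-1, diff=0 [OK], height=0
  node 47: h_left=0, h_right=-1, diff=1 [OK], height=1
  node 23: h_left=1, h_right=1, diff=0 [OK], height=2
All nodes satisfy the balance condition.
Result: Balanced


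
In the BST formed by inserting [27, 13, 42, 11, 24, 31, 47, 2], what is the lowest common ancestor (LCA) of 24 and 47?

Tree insertion order: [27, 13, 42, 11, 24, 31, 47, 2]
Tree (level-order array): [27, 13, 42, 11, 24, 31, 47, 2]
In a BST, the LCA of p=24, q=47 is the first node v on the
root-to-leaf path with p <= v <= q (go left if both < v, right if both > v).
Walk from root:
  at 27: 24 <= 27 <= 47, this is the LCA
LCA = 27


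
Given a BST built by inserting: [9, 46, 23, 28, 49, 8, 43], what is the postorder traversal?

Tree insertion order: [9, 46, 23, 28, 49, 8, 43]
Tree (level-order array): [9, 8, 46, None, None, 23, 49, None, 28, None, None, None, 43]
Postorder traversal: [8, 43, 28, 23, 49, 46, 9]


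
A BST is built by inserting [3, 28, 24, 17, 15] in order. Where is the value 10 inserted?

Starting tree (level order): [3, None, 28, 24, None, 17, None, 15]
Insertion path: 3 -> 28 -> 24 -> 17 -> 15
Result: insert 10 as left child of 15
Final tree (level order): [3, None, 28, 24, None, 17, None, 15, None, 10]


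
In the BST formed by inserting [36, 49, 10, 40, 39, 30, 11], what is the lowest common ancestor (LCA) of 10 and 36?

Tree insertion order: [36, 49, 10, 40, 39, 30, 11]
Tree (level-order array): [36, 10, 49, None, 30, 40, None, 11, None, 39]
In a BST, the LCA of p=10, q=36 is the first node v on the
root-to-leaf path with p <= v <= q (go left if both < v, right if both > v).
Walk from root:
  at 36: 10 <= 36 <= 36, this is the LCA
LCA = 36


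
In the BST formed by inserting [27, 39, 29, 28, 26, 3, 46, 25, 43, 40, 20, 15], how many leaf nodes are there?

Tree built from: [27, 39, 29, 28, 26, 3, 46, 25, 43, 40, 20, 15]
Tree (level-order array): [27, 26, 39, 3, None, 29, 46, None, 25, 28, None, 43, None, 20, None, None, None, 40, None, 15]
Rule: A leaf has 0 children.
Per-node child counts:
  node 27: 2 child(ren)
  node 26: 1 child(ren)
  node 3: 1 child(ren)
  node 25: 1 child(ren)
  node 20: 1 child(ren)
  node 15: 0 child(ren)
  node 39: 2 child(ren)
  node 29: 1 child(ren)
  node 28: 0 child(ren)
  node 46: 1 child(ren)
  node 43: 1 child(ren)
  node 40: 0 child(ren)
Matching nodes: [15, 28, 40]
Count of leaf nodes: 3


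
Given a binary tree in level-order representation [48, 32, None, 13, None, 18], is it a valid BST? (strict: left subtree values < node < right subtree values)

Level-order array: [48, 32, None, 13, None, 18]
Validate using subtree bounds (lo, hi): at each node, require lo < value < hi,
then recurse left with hi=value and right with lo=value.
Preorder trace (stopping at first violation):
  at node 48 with bounds (-inf, +inf): OK
  at node 32 with bounds (-inf, 48): OK
  at node 13 with bounds (-inf, 32): OK
  at node 18 with bounds (-inf, 13): VIOLATION
Node 18 violates its bound: not (-inf < 18 < 13).
Result: Not a valid BST


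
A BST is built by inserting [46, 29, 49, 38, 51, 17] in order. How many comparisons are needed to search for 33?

Search path for 33: 46 -> 29 -> 38
Found: False
Comparisons: 3


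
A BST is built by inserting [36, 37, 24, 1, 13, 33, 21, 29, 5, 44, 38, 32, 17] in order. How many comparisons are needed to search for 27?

Search path for 27: 36 -> 24 -> 33 -> 29
Found: False
Comparisons: 4


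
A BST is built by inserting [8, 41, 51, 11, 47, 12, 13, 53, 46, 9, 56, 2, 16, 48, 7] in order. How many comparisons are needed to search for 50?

Search path for 50: 8 -> 41 -> 51 -> 47 -> 48
Found: False
Comparisons: 5


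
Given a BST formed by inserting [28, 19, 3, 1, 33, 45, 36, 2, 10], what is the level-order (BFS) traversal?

Tree insertion order: [28, 19, 3, 1, 33, 45, 36, 2, 10]
Tree (level-order array): [28, 19, 33, 3, None, None, 45, 1, 10, 36, None, None, 2]
BFS from the root, enqueuing left then right child of each popped node:
  queue [28] -> pop 28, enqueue [19, 33], visited so far: [28]
  queue [19, 33] -> pop 19, enqueue [3], visited so far: [28, 19]
  queue [33, 3] -> pop 33, enqueue [45], visited so far: [28, 19, 33]
  queue [3, 45] -> pop 3, enqueue [1, 10], visited so far: [28, 19, 33, 3]
  queue [45, 1, 10] -> pop 45, enqueue [36], visited so far: [28, 19, 33, 3, 45]
  queue [1, 10, 36] -> pop 1, enqueue [2], visited so far: [28, 19, 33, 3, 45, 1]
  queue [10, 36, 2] -> pop 10, enqueue [none], visited so far: [28, 19, 33, 3, 45, 1, 10]
  queue [36, 2] -> pop 36, enqueue [none], visited so far: [28, 19, 33, 3, 45, 1, 10, 36]
  queue [2] -> pop 2, enqueue [none], visited so far: [28, 19, 33, 3, 45, 1, 10, 36, 2]
Result: [28, 19, 33, 3, 45, 1, 10, 36, 2]


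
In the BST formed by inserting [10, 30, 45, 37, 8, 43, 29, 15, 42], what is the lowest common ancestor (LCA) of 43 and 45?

Tree insertion order: [10, 30, 45, 37, 8, 43, 29, 15, 42]
Tree (level-order array): [10, 8, 30, None, None, 29, 45, 15, None, 37, None, None, None, None, 43, 42]
In a BST, the LCA of p=43, q=45 is the first node v on the
root-to-leaf path with p <= v <= q (go left if both < v, right if both > v).
Walk from root:
  at 10: both 43 and 45 > 10, go right
  at 30: both 43 and 45 > 30, go right
  at 45: 43 <= 45 <= 45, this is the LCA
LCA = 45


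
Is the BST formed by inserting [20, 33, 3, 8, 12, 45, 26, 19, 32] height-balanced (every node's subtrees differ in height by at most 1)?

Tree (level-order array): [20, 3, 33, None, 8, 26, 45, None, 12, None, 32, None, None, None, 19]
Definition: a tree is height-balanced if, at every node, |h(left) - h(right)| <= 1 (empty subtree has height -1).
Bottom-up per-node check:
  node 19: h_left=-1, h_right=-1, diff=0 [OK], height=0
  node 12: h_left=-1, h_right=0, diff=1 [OK], height=1
  node 8: h_left=-1, h_right=1, diff=2 [FAIL (|-1-1|=2 > 1)], height=2
  node 3: h_left=-1, h_right=2, diff=3 [FAIL (|-1-2|=3 > 1)], height=3
  node 32: h_left=-1, h_right=-1, diff=0 [OK], height=0
  node 26: h_left=-1, h_right=0, diff=1 [OK], height=1
  node 45: h_left=-1, h_right=-1, diff=0 [OK], height=0
  node 33: h_left=1, h_right=0, diff=1 [OK], height=2
  node 20: h_left=3, h_right=2, diff=1 [OK], height=4
Node 8 violates the condition: |-1 - 1| = 2 > 1.
Result: Not balanced


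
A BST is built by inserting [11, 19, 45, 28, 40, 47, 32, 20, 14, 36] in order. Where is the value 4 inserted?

Starting tree (level order): [11, None, 19, 14, 45, None, None, 28, 47, 20, 40, None, None, None, None, 32, None, None, 36]
Insertion path: 11
Result: insert 4 as left child of 11
Final tree (level order): [11, 4, 19, None, None, 14, 45, None, None, 28, 47, 20, 40, None, None, None, None, 32, None, None, 36]


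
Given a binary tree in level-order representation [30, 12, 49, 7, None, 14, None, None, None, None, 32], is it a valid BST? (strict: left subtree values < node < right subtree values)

Level-order array: [30, 12, 49, 7, None, 14, None, None, None, None, 32]
Validate using subtree bounds (lo, hi): at each node, require lo < value < hi,
then recurse left with hi=value and right with lo=value.
Preorder trace (stopping at first violation):
  at node 30 with bounds (-inf, +inf): OK
  at node 12 with bounds (-inf, 30): OK
  at node 7 with bounds (-inf, 12): OK
  at node 49 with bounds (30, +inf): OK
  at node 14 with bounds (30, 49): VIOLATION
Node 14 violates its bound: not (30 < 14 < 49).
Result: Not a valid BST


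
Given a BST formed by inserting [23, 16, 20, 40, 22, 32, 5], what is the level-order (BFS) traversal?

Tree insertion order: [23, 16, 20, 40, 22, 32, 5]
Tree (level-order array): [23, 16, 40, 5, 20, 32, None, None, None, None, 22]
BFS from the root, enqueuing left then right child of each popped node:
  queue [23] -> pop 23, enqueue [16, 40], visited so far: [23]
  queue [16, 40] -> pop 16, enqueue [5, 20], visited so far: [23, 16]
  queue [40, 5, 20] -> pop 40, enqueue [32], visited so far: [23, 16, 40]
  queue [5, 20, 32] -> pop 5, enqueue [none], visited so far: [23, 16, 40, 5]
  queue [20, 32] -> pop 20, enqueue [22], visited so far: [23, 16, 40, 5, 20]
  queue [32, 22] -> pop 32, enqueue [none], visited so far: [23, 16, 40, 5, 20, 32]
  queue [22] -> pop 22, enqueue [none], visited so far: [23, 16, 40, 5, 20, 32, 22]
Result: [23, 16, 40, 5, 20, 32, 22]


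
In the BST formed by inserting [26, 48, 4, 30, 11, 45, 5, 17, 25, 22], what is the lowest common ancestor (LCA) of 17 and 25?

Tree insertion order: [26, 48, 4, 30, 11, 45, 5, 17, 25, 22]
Tree (level-order array): [26, 4, 48, None, 11, 30, None, 5, 17, None, 45, None, None, None, 25, None, None, 22]
In a BST, the LCA of p=17, q=25 is the first node v on the
root-to-leaf path with p <= v <= q (go left if both < v, right if both > v).
Walk from root:
  at 26: both 17 and 25 < 26, go left
  at 4: both 17 and 25 > 4, go right
  at 11: both 17 and 25 > 11, go right
  at 17: 17 <= 17 <= 25, this is the LCA
LCA = 17


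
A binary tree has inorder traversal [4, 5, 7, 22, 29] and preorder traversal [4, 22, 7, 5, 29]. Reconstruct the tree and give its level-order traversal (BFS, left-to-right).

Inorder:  [4, 5, 7, 22, 29]
Preorder: [4, 22, 7, 5, 29]
Algorithm: preorder visits root first, so consume preorder in order;
for each root, split the current inorder slice at that value into
left-subtree inorder and right-subtree inorder, then recurse.
Recursive splits:
  root=4; inorder splits into left=[], right=[5, 7, 22, 29]
  root=22; inorder splits into left=[5, 7], right=[29]
  root=7; inorder splits into left=[5], right=[]
  root=5; inorder splits into left=[], right=[]
  root=29; inorder splits into left=[], right=[]
Reconstructed level-order: [4, 22, 7, 29, 5]


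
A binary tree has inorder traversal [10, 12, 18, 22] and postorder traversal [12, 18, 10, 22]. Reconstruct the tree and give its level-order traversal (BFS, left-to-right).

Inorder:   [10, 12, 18, 22]
Postorder: [12, 18, 10, 22]
Algorithm: postorder visits root last, so walk postorder right-to-left;
each value is the root of the current inorder slice — split it at that
value, recurse on the right subtree first, then the left.
Recursive splits:
  root=22; inorder splits into left=[10, 12, 18], right=[]
  root=10; inorder splits into left=[], right=[12, 18]
  root=18; inorder splits into left=[12], right=[]
  root=12; inorder splits into left=[], right=[]
Reconstructed level-order: [22, 10, 18, 12]


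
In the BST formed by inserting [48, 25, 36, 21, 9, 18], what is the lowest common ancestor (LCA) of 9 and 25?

Tree insertion order: [48, 25, 36, 21, 9, 18]
Tree (level-order array): [48, 25, None, 21, 36, 9, None, None, None, None, 18]
In a BST, the LCA of p=9, q=25 is the first node v on the
root-to-leaf path with p <= v <= q (go left if both < v, right if both > v).
Walk from root:
  at 48: both 9 and 25 < 48, go left
  at 25: 9 <= 25 <= 25, this is the LCA
LCA = 25


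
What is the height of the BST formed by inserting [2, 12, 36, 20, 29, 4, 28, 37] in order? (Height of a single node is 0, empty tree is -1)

Insertion order: [2, 12, 36, 20, 29, 4, 28, 37]
Tree (level-order array): [2, None, 12, 4, 36, None, None, 20, 37, None, 29, None, None, 28]
Compute height bottom-up (empty subtree = -1):
  height(4) = 1 + max(-1, -1) = 0
  height(28) = 1 + max(-1, -1) = 0
  height(29) = 1 + max(0, -1) = 1
  height(20) = 1 + max(-1, 1) = 2
  height(37) = 1 + max(-1, -1) = 0
  height(36) = 1 + max(2, 0) = 3
  height(12) = 1 + max(0, 3) = 4
  height(2) = 1 + max(-1, 4) = 5
Height = 5


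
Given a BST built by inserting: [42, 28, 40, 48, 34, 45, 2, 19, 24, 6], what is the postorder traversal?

Tree insertion order: [42, 28, 40, 48, 34, 45, 2, 19, 24, 6]
Tree (level-order array): [42, 28, 48, 2, 40, 45, None, None, 19, 34, None, None, None, 6, 24]
Postorder traversal: [6, 24, 19, 2, 34, 40, 28, 45, 48, 42]


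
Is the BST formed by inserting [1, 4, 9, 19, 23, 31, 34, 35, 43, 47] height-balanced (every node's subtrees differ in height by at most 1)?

Tree (level-order array): [1, None, 4, None, 9, None, 19, None, 23, None, 31, None, 34, None, 35, None, 43, None, 47]
Definition: a tree is height-balanced if, at every node, |h(left) - h(right)| <= 1 (empty subtree has height -1).
Bottom-up per-node check:
  node 47: h_left=-1, h_right=-1, diff=0 [OK], height=0
  node 43: h_left=-1, h_right=0, diff=1 [OK], height=1
  node 35: h_left=-1, h_right=1, diff=2 [FAIL (|-1-1|=2 > 1)], height=2
  node 34: h_left=-1, h_right=2, diff=3 [FAIL (|-1-2|=3 > 1)], height=3
  node 31: h_left=-1, h_right=3, diff=4 [FAIL (|-1-3|=4 > 1)], height=4
  node 23: h_left=-1, h_right=4, diff=5 [FAIL (|-1-4|=5 > 1)], height=5
  node 19: h_left=-1, h_right=5, diff=6 [FAIL (|-1-5|=6 > 1)], height=6
  node 9: h_left=-1, h_right=6, diff=7 [FAIL (|-1-6|=7 > 1)], height=7
  node 4: h_left=-1, h_right=7, diff=8 [FAIL (|-1-7|=8 > 1)], height=8
  node 1: h_left=-1, h_right=8, diff=9 [FAIL (|-1-8|=9 > 1)], height=9
Node 35 violates the condition: |-1 - 1| = 2 > 1.
Result: Not balanced


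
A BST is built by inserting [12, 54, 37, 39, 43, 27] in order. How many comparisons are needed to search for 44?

Search path for 44: 12 -> 54 -> 37 -> 39 -> 43
Found: False
Comparisons: 5


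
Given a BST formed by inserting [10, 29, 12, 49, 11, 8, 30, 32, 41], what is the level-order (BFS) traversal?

Tree insertion order: [10, 29, 12, 49, 11, 8, 30, 32, 41]
Tree (level-order array): [10, 8, 29, None, None, 12, 49, 11, None, 30, None, None, None, None, 32, None, 41]
BFS from the root, enqueuing left then right child of each popped node:
  queue [10] -> pop 10, enqueue [8, 29], visited so far: [10]
  queue [8, 29] -> pop 8, enqueue [none], visited so far: [10, 8]
  queue [29] -> pop 29, enqueue [12, 49], visited so far: [10, 8, 29]
  queue [12, 49] -> pop 12, enqueue [11], visited so far: [10, 8, 29, 12]
  queue [49, 11] -> pop 49, enqueue [30], visited so far: [10, 8, 29, 12, 49]
  queue [11, 30] -> pop 11, enqueue [none], visited so far: [10, 8, 29, 12, 49, 11]
  queue [30] -> pop 30, enqueue [32], visited so far: [10, 8, 29, 12, 49, 11, 30]
  queue [32] -> pop 32, enqueue [41], visited so far: [10, 8, 29, 12, 49, 11, 30, 32]
  queue [41] -> pop 41, enqueue [none], visited so far: [10, 8, 29, 12, 49, 11, 30, 32, 41]
Result: [10, 8, 29, 12, 49, 11, 30, 32, 41]
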